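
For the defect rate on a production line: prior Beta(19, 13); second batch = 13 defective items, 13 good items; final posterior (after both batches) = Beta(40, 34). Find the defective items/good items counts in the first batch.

Because Beta–binomial updating is additive in the counts, the combined data contributed (α_post−α_prior, β_post−β_prior) successes and failures.
Total across both batches: 40−19=21 defective items, 34−13=21 good items.
Subtract the second batch: 21−13=8 defective items and 21−13=8 good items.

8 defective items and 8 good items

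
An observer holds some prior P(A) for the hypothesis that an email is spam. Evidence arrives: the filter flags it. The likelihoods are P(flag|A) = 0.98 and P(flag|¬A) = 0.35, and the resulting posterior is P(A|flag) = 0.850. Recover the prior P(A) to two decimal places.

P(A) = 0.67

In odds form, posterior odds = prior odds × likelihood ratio, so prior odds = posterior odds ÷ LR.
Posterior odds = 0.850/(1−0.850) = 5.6667. LR = 0.98/0.35 = 2.8000.
Prior odds = 5.6667/2.8000 = 2.0238, so P(A) = 2.0238/(1+2.0238) ≈ 0.67.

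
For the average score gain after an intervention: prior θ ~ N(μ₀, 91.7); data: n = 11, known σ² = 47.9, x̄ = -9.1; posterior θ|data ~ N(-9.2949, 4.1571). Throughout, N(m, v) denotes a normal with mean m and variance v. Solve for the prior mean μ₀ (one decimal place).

μ₀ = -13.4

The posterior mean is a precision-weighted average: μ_n = (τ₀μ₀ + τ_data·x̄)/(τ₀+τ_data), with τ₀=1/σ₀² and τ_data=n/σ².
Here τ₀ = 1/91.7 = 0.010905 and τ_data = 11/47.9 = 0.229645, so τ_n = 0.240550.
Rearranging for μ₀: μ₀ = (μ_n·τ_n − τ_data·x̄)/τ₀ = (-9.2949·0.240550 − 0.229645·-9.1) / 0.010905 = -0.146119/0.010905 ≈ -13.4.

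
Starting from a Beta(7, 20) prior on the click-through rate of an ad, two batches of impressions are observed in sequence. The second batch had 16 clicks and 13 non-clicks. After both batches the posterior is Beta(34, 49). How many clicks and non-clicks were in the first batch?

11 clicks and 16 non-clicks

Because Beta–binomial updating is additive in the counts, the combined data contributed (α_post−α_prior, β_post−β_prior) successes and failures.
Total across both batches: 34−7=27 clicks, 49−20=29 non-clicks.
Subtract the second batch: 27−16=11 clicks and 29−13=16 non-clicks.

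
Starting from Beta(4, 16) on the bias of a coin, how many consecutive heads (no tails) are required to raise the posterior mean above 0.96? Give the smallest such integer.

k = 381

After k heads and 0 tails the posterior is Beta(4+k, 16), with mean (4+k)/(4+16+k).
Set (4+k)/(20+k) > 0.96 and solve: k > (0.96·20 − 4)/(1 − 0.96) = 380.000.
The smallest integer exceeding 380.000 is 381.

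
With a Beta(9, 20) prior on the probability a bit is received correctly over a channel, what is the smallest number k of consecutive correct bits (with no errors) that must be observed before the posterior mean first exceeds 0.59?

k = 20

After k correct bits and 0 errors the posterior is Beta(9+k, 20), with mean (9+k)/(9+20+k).
Set (9+k)/(29+k) > 0.59 and solve: k > (0.59·29 − 9)/(1 − 0.59) = 19.780.
The smallest integer exceeding 19.780 is 20, and checking k=20: (29)/(49) = 0.5918 > 0.59.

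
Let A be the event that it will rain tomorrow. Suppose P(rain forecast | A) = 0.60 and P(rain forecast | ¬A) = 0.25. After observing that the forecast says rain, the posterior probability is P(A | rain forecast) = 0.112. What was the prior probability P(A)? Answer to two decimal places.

Bayes' rule in odds form gives O(A|E) = O(A)·[P(E|A)/P(E|¬A)], hence O(A) = O(A|E)/LR.
Posterior odds = 0.112/(1−0.112) = 0.1261. LR = 0.60/0.25 = 2.4000.
Prior odds = 0.1261/2.4000 = 0.0525, so P(A) = 0.0525/(1+0.0525) ≈ 0.05.

P(A) = 0.05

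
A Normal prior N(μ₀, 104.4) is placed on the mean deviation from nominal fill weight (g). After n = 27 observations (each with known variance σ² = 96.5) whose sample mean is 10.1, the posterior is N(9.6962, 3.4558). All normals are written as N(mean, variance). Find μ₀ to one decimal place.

μ₀ = -2.1

The posterior mean is a precision-weighted average: μ_n = (τ₀μ₀ + τ_data·x̄)/(τ₀+τ_data), with τ₀=1/σ₀² and τ_data=n/σ².
Here τ₀ = 1/104.4 = 0.009579 and τ_data = 27/96.5 = 0.279793, so τ_n = 0.289372.
Rearranging for μ₀: μ₀ = (μ_n·τ_n − τ_data·x̄)/τ₀ = (9.6962·0.289372 − 0.279793·10.1) / 0.009579 = -0.020101/0.009579 ≈ -2.1.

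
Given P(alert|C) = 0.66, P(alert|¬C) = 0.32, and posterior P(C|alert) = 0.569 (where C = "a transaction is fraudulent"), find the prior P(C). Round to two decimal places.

In odds form, posterior odds = prior odds × likelihood ratio, so prior odds = posterior odds ÷ LR.
Posterior odds = 0.569/(1−0.569) = 1.3202. LR = 0.66/0.32 = 2.0625.
Prior odds = 1.3202/2.0625 = 0.6401, so P(C) = 0.6401/(1+0.6401) ≈ 0.39.

P(C) = 0.39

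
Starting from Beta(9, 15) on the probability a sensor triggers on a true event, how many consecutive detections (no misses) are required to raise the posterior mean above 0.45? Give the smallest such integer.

k = 4

After k detections and 0 misses the posterior is Beta(9+k, 15), with mean (9+k)/(9+15+k).
Set (9+k)/(24+k) > 0.45 and solve: k > (0.45·24 − 9)/(1 − 0.45) = 3.273.
The smallest integer exceeding 3.273 is 4, and checking k=4: (13)/(28) = 0.4643 > 0.45.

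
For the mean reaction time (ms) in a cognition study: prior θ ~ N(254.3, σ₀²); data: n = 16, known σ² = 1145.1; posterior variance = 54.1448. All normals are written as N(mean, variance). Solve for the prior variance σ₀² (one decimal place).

Posterior precision equals prior precision plus data precision: 1/σ_n² = 1/σ₀² + n/σ².
So 1/σ₀² = 1/54.1448 − 16/1145.1 = 0.018469 − 0.013973 = 0.004496.
Hence σ₀² = 1/0.004496 ≈ 222.4.

σ₀² = 222.4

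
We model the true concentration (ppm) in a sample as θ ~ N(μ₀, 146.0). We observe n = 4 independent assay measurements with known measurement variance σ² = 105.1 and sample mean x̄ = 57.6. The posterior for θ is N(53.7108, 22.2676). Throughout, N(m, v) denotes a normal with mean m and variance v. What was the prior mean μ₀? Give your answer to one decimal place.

μ₀ = 32.1

The posterior mean is a precision-weighted average: μ_n = (τ₀μ₀ + τ_data·x̄)/(τ₀+τ_data), with τ₀=1/σ₀² and τ_data=n/σ².
Here τ₀ = 1/146.0 = 0.006849 and τ_data = 4/105.1 = 0.038059, so τ_n = 0.044908.
Rearranging for μ₀: μ₀ = (μ_n·τ_n − τ_data·x̄)/τ₀ = (53.7108·0.044908 − 0.038059·57.6) / 0.006849 = 0.219846/0.006849 ≈ 32.1.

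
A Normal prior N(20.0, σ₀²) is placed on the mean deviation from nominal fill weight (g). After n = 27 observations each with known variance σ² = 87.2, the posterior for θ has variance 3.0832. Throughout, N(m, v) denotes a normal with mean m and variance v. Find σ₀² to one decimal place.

σ₀² = 68.0

Posterior precision equals prior precision plus data precision: 1/σ_n² = 1/σ₀² + n/σ².
So 1/σ₀² = 1/3.0832 − 27/87.2 = 0.324338 − 0.309633 = 0.014705.
Hence σ₀² = 1/0.014705 ≈ 68.0.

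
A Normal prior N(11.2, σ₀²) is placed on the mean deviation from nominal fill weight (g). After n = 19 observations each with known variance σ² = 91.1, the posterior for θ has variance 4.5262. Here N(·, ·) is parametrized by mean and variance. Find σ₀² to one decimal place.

Posterior precision equals prior precision plus data precision: 1/σ_n² = 1/σ₀² + n/σ².
So 1/σ₀² = 1/4.5262 − 19/91.1 = 0.220936 − 0.208562 = 0.012374.
Hence σ₀² = 1/0.012374 ≈ 80.8.

σ₀² = 80.8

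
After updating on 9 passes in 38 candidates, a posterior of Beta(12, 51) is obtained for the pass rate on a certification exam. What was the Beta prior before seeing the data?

Beta(3, 22)

Beta is conjugate to the binomial likelihood: posterior = Beta(a+s, b+f).
So a = 12 − 9 = 3 and b = 51 − 29 = 22.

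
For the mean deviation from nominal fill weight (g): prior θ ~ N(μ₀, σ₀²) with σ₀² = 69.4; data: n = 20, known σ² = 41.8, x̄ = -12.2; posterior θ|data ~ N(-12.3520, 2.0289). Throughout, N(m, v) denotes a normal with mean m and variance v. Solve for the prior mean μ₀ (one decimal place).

μ₀ = -17.4

With known observation variance, the Normal–Normal posterior has precision τ_n = τ₀ + n/σ² and mean μ_n = (τ₀μ₀ + (n/σ²)x̄)/τ_n.
Here τ₀ = 1/69.4 = 0.014409 and τ_data = 20/41.8 = 0.478469, so τ_n = 0.492878.
Rearranging for μ₀: μ₀ = (μ_n·τ_n − τ_data·x̄)/τ₀ = (-12.3520·0.492878 − 0.478469·-12.2) / 0.014409 = -0.250707/0.014409 ≈ -17.4.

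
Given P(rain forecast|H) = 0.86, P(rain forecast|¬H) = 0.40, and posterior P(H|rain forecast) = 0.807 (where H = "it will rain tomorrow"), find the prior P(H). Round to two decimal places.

In odds form, posterior odds = prior odds × likelihood ratio, so prior odds = posterior odds ÷ LR.
Posterior odds = 0.807/(1−0.807) = 4.1813. LR = 0.86/0.40 = 2.1500.
Prior odds = 4.1813/2.1500 = 1.9448, so P(H) = 1.9448/(1+1.9448) ≈ 0.66.

P(H) = 0.66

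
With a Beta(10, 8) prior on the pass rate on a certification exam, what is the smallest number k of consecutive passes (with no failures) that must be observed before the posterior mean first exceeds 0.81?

k = 25

After k passes and 0 failures the posterior is Beta(10+k, 8), with mean (10+k)/(10+8+k).
Set (10+k)/(18+k) > 0.81 and solve: k > (0.81·18 − 10)/(1 − 0.81) = 24.105.
The smallest integer exceeding 24.105 is 25, and checking k=25: (35)/(43) = 0.8140 > 0.81.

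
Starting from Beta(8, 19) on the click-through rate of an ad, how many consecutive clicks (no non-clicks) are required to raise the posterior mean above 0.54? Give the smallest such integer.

After k clicks and 0 non-clicks the posterior is Beta(8+k, 19), with mean (8+k)/(8+19+k).
Set (8+k)/(27+k) > 0.54 and solve: k > (0.54·27 − 8)/(1 − 0.54) = 14.304.
The smallest integer exceeding 14.304 is 15.

k = 15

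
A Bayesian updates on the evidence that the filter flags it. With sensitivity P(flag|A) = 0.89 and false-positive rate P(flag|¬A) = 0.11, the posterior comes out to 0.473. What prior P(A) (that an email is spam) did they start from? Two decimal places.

In odds form, posterior odds = prior odds × likelihood ratio, so prior odds = posterior odds ÷ LR.
Posterior odds = 0.473/(1−0.473) = 0.8975. LR = 0.89/0.11 = 8.0909.
Prior odds = 0.8975/8.0909 = 0.1109, so P(A) = 0.1109/(1+0.1109) ≈ 0.10.

P(A) = 0.10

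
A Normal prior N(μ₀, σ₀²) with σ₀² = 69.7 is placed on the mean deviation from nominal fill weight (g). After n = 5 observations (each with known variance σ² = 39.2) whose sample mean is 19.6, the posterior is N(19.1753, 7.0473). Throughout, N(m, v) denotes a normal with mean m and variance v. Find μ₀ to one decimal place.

With known observation variance, the Normal–Normal posterior has precision τ_n = τ₀ + n/σ² and mean μ_n = (τ₀μ₀ + (n/σ²)x̄)/τ_n.
Here τ₀ = 1/69.7 = 0.014347 and τ_data = 5/39.2 = 0.127551, so τ_n = 0.141898.
Rearranging for μ₀: μ₀ = (μ_n·τ_n − τ_data·x̄)/τ₀ = (19.1753·0.141898 − 0.127551·19.6) / 0.014347 = 0.220937/0.014347 ≈ 15.4.

μ₀ = 15.4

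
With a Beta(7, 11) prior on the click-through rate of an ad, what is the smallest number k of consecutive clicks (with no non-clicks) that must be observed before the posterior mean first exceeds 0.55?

k = 7

After k clicks and 0 non-clicks the posterior is Beta(7+k, 11), with mean (7+k)/(7+11+k).
Set (7+k)/(18+k) > 0.55 and solve: k > (0.55·18 − 7)/(1 − 0.55) = 6.444.
The smallest integer exceeding 6.444 is 7.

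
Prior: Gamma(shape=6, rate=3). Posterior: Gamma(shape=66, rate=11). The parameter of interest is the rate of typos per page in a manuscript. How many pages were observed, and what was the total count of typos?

Gamma–Poisson conjugacy: posterior shape = α + Σxᵢ, posterior rate = β + n.
Matching: Σxᵢ = 66 − 6 = 60 and n = 11 − 3 = 8.

n = 8 pages with total 60 typos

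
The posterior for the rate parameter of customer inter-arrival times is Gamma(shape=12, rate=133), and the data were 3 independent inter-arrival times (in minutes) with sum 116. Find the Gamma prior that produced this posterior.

Gamma–exponential conjugacy: posterior shape = α + n, posterior rate = β + Σtᵢ.
So α = 12 − 3 = 9 and β = 133 − 116 = 17.

Gamma(shape=9, rate=17)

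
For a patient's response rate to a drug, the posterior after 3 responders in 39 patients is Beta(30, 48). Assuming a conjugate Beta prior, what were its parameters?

Beta(27, 12)

A Beta(a, b) prior with s successes and f failures in binomial data gives a Beta(a+s, b+f) posterior.
Subtract the data counts: 30−3=27, 48−36=12.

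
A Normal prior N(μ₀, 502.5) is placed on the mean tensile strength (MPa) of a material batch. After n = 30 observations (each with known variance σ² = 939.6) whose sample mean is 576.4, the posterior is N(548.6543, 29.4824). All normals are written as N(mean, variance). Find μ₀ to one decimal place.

μ₀ = 103.5

The posterior mean is a precision-weighted average: μ_n = (τ₀μ₀ + τ_data·x̄)/(τ₀+τ_data), with τ₀=1/σ₀² and τ_data=n/σ².
Here τ₀ = 1/502.5 = 0.001990 and τ_data = 30/939.6 = 0.031928, so τ_n = 0.033918.
Rearranging for μ₀: μ₀ = (μ_n·τ_n − τ_data·x̄)/τ₀ = (548.6543·0.033918 − 0.031928·576.4) / 0.001990 = 0.205957/0.001990 ≈ 103.5.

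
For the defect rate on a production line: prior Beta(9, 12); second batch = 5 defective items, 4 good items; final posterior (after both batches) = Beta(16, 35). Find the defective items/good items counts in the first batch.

2 defective items and 19 good items

Sequential conjugate updates are equivalent to a single update on the pooled data, so total successes = posterior α − prior α and total failures = posterior β − prior β.
Total across both batches: 16−9=7 defective items, 35−12=23 good items.
Subtract the second batch: 7−5=2 defective items and 23−4=19 good items.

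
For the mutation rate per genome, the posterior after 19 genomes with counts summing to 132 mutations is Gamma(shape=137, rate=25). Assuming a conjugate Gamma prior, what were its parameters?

A Gamma(α, β) prior (rate parametrization) on a Poisson rate with n observations summing to S gives posterior Gamma(α+S, β+n).
So α = 137 − 132 = 5 and β = 25 − 19 = 6.

Gamma(shape=5, rate=6)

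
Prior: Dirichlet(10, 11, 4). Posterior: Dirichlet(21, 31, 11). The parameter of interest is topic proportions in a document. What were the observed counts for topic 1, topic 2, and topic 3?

counts (11, 20, 7)

For a Dirichlet(α) prior with multinomial counts c, the posterior is Dirichlet(α + c) componentwise.
Counts are posterior − prior componentwise: 21−10=11, 31−11=20, 11−4=7.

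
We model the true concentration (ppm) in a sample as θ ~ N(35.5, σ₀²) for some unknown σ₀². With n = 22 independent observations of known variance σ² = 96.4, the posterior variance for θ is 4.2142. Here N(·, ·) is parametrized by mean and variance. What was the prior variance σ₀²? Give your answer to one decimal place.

σ₀² = 110.2

For the Normal–Normal model with known σ², precisions add: τ_n = τ₀ + n/σ².
So 1/σ₀² = 1/4.2142 − 22/96.4 = 0.237293 − 0.228216 = 0.009077.
Hence σ₀² = 1/0.009077 ≈ 110.2.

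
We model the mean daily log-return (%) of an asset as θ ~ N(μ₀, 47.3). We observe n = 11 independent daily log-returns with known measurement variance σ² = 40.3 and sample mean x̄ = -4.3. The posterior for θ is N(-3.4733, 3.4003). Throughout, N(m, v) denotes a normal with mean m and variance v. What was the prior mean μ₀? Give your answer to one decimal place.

μ₀ = 7.2

The posterior mean is a precision-weighted average: μ_n = (τ₀μ₀ + τ_data·x̄)/(τ₀+τ_data), with τ₀=1/σ₀² and τ_data=n/σ².
Here τ₀ = 1/47.3 = 0.021142 and τ_data = 11/40.3 = 0.272953, so τ_n = 0.294095.
Rearranging for μ₀: μ₀ = (μ_n·τ_n − τ_data·x̄)/τ₀ = (-3.4733·0.294095 − 0.272953·-4.3) / 0.021142 = 0.152218/0.021142 ≈ 7.2.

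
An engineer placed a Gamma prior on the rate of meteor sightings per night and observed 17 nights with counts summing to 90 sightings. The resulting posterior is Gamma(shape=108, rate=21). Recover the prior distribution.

A Gamma(α, β) prior (rate parametrization) on a Poisson rate with n observations summing to S gives posterior Gamma(α+S, β+n).
So α = 108 − 90 = 18 and β = 21 − 17 = 4.

Gamma(shape=18, rate=4)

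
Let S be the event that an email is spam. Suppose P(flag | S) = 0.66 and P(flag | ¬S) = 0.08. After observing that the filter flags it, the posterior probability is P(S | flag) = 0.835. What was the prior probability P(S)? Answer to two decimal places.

P(S) = 0.38

Bayes' rule in odds form gives O(S|E) = O(S)·[P(E|S)/P(E|¬S)], hence O(S) = O(S|E)/LR.
Posterior odds = 0.835/(1−0.835) = 5.0606. LR = 0.66/0.08 = 8.2500.
Prior odds = 5.0606/8.2500 = 0.6134, so P(S) = 0.6134/(1+0.6134) ≈ 0.38.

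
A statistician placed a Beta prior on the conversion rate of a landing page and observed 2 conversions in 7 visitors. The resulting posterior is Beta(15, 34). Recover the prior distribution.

Beta is conjugate to the binomial likelihood: posterior = Beta(a+s, b+f).
So a = 15 − 2 = 13 and b = 34 − 5 = 29.

Beta(13, 29)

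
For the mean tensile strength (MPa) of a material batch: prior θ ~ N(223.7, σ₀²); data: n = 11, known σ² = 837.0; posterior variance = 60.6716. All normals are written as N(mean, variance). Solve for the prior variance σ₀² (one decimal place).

Posterior precision equals prior precision plus data precision: 1/σ_n² = 1/σ₀² + n/σ².
So 1/σ₀² = 1/60.6716 − 11/837.0 = 0.016482 − 0.013142 = 0.003340.
Hence σ₀² = 1/0.003340 ≈ 299.4.

σ₀² = 299.4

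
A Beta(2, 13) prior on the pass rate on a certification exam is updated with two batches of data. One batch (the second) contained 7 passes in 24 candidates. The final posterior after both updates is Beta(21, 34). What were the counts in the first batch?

Sequential conjugate updates are equivalent to a single update on the pooled data, so total successes = posterior α − prior α and total failures = posterior β − prior β.
Total across both batches: 21−2=19 passes, 34−13=21 failures.
Subtract the second batch: 19−7=12 passes and 21−17=4 failures.

12 passes and 4 failures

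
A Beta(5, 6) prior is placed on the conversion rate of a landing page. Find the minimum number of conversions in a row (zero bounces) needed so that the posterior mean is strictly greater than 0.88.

After k conversions and 0 bounces the posterior is Beta(5+k, 6), with mean (5+k)/(5+6+k).
Set (5+k)/(11+k) > 0.88 and solve: k > (0.88·11 − 5)/(1 − 0.88) = 39.000.
The smallest integer exceeding 39.000 is 40, and checking k=40: (45)/(51) = 0.8824 > 0.88.

k = 40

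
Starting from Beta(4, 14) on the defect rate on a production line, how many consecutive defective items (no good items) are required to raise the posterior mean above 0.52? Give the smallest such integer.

k = 12

After k defective items and 0 good items the posterior is Beta(4+k, 14), with mean (4+k)/(4+14+k).
Set (4+k)/(18+k) > 0.52 and solve: k > (0.52·18 − 4)/(1 − 0.52) = 11.167.
The smallest integer exceeding 11.167 is 12.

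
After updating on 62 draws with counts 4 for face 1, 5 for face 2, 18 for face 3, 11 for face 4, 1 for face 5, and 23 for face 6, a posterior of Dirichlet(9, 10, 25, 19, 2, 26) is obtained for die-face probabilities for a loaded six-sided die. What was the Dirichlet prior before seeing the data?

For a Dirichlet(α) prior with multinomial counts c, the posterior is Dirichlet(α + c) componentwise.
Subtract each count from the matching posterior parameter: 9−4=5, 10−5=5, 25−18=7, 19−11=8, 2−1=1, 26−23=3.

Dirichlet(5, 5, 7, 8, 1, 3)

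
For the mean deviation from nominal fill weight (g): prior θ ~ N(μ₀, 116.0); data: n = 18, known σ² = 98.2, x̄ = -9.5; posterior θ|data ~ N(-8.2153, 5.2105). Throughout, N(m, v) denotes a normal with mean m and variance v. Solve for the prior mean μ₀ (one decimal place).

With known observation variance, the Normal–Normal posterior has precision τ_n = τ₀ + n/σ² and mean μ_n = (τ₀μ₀ + (n/σ²)x̄)/τ_n.
Here τ₀ = 1/116.0 = 0.008621 and τ_data = 18/98.2 = 0.183299, so τ_n = 0.191920.
Rearranging for μ₀: μ₀ = (μ_n·τ_n − τ_data·x̄)/τ₀ = (-8.2153·0.191920 − 0.183299·-9.5) / 0.008621 = 0.164660/0.008621 ≈ 19.1.

μ₀ = 19.1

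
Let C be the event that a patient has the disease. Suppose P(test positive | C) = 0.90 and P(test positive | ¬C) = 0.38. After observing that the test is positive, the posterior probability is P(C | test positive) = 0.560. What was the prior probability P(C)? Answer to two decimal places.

P(C) = 0.35

Bayes' rule in odds form gives O(C|E) = O(C)·[P(E|C)/P(E|¬C)], hence O(C) = O(C|E)/LR.
Posterior odds = 0.560/(1−0.560) = 1.2727. LR = 0.90/0.38 = 2.3684.
Prior odds = 1.2727/2.3684 = 0.5374, so P(C) = 0.5374/(1+0.5374) ≈ 0.35.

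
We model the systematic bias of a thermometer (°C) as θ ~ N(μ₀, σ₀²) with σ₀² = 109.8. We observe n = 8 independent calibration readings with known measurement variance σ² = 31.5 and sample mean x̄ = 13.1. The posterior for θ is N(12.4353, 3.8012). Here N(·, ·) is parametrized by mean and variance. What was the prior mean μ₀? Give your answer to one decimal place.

The posterior mean is a precision-weighted average: μ_n = (τ₀μ₀ + τ_data·x̄)/(τ₀+τ_data), with τ₀=1/σ₀² and τ_data=n/σ².
Here τ₀ = 1/109.8 = 0.009107 and τ_data = 8/31.5 = 0.253968, so τ_n = 0.263075.
Rearranging for μ₀: μ₀ = (μ_n·τ_n − τ_data·x̄)/τ₀ = (12.4353·0.263075 − 0.253968·13.1) / 0.009107 = -0.055564/0.009107 ≈ -6.1.

μ₀ = -6.1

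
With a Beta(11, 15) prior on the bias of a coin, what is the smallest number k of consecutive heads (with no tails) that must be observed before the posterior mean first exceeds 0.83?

After k heads and 0 tails the posterior is Beta(11+k, 15), with mean (11+k)/(11+15+k).
Set (11+k)/(26+k) > 0.83 and solve: k > (0.83·26 − 11)/(1 − 0.83) = 62.235.
The smallest integer exceeding 62.235 is 63, and checking k=63: (74)/(89) = 0.8315 > 0.83.

k = 63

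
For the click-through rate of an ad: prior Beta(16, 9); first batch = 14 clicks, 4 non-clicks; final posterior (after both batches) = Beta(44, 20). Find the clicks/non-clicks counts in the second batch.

14 clicks and 7 non-clicks

Because Beta–binomial updating is additive in the counts, the combined data contributed (α_post−α_prior, β_post−β_prior) successes and failures.
Total across both batches: 44−16=28 clicks, 20−9=11 non-clicks.
Subtract the first batch: 28−14=14 clicks and 11−4=7 non-clicks.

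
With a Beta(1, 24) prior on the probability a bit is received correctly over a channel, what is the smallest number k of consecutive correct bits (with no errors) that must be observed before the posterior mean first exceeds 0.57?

k = 31

After k correct bits and 0 errors the posterior is Beta(1+k, 24), with mean (1+k)/(1+24+k).
Set (1+k)/(25+k) > 0.57 and solve: k > (0.57·25 − 1)/(1 − 0.57) = 30.814.
The smallest integer exceeding 30.814 is 31.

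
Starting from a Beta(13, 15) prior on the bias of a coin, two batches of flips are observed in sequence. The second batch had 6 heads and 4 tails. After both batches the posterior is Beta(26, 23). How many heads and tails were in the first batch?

Because Beta–binomial updating is additive in the counts, the combined data contributed (α_post−α_prior, β_post−β_prior) successes and failures.
Total across both batches: 26−13=13 heads, 23−15=8 tails.
Subtract the second batch: 13−6=7 heads and 8−4=4 tails.

7 heads and 4 tails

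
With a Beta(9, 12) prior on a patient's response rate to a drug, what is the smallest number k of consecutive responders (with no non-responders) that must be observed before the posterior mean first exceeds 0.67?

After k responders and 0 non-responders the posterior is Beta(9+k, 12), with mean (9+k)/(9+12+k).
Set (9+k)/(21+k) > 0.67 and solve: k > (0.67·21 − 9)/(1 − 0.67) = 15.364.
The smallest integer exceeding 15.364 is 16.

k = 16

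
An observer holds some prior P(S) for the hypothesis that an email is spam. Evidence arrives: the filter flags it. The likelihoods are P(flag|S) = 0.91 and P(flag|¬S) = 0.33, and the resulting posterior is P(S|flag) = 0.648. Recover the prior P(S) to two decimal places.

Bayes' rule in odds form gives O(S|E) = O(S)·[P(E|S)/P(E|¬S)], hence O(S) = O(S|E)/LR.
Posterior odds = 0.648/(1−0.648) = 1.8409. LR = 0.91/0.33 = 2.7576.
Prior odds = 1.8409/2.7576 = 0.6676, so P(S) = 0.6676/(1+0.6676) ≈ 0.40.

P(S) = 0.40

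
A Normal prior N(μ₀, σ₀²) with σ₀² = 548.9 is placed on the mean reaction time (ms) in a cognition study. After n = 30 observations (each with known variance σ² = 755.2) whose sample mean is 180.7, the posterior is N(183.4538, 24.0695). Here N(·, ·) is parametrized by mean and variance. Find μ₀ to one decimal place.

With known observation variance, the Normal–Normal posterior has precision τ_n = τ₀ + n/σ² and mean μ_n = (τ₀μ₀ + (n/σ²)x̄)/τ_n.
Here τ₀ = 1/548.9 = 0.001822 and τ_data = 30/755.2 = 0.039725, so τ_n = 0.041547.
Rearranging for μ₀: μ₀ = (μ_n·τ_n − τ_data·x̄)/τ₀ = (183.4538·0.041547 − 0.039725·180.7) / 0.001822 = 0.443648/0.001822 ≈ 243.5.

μ₀ = 243.5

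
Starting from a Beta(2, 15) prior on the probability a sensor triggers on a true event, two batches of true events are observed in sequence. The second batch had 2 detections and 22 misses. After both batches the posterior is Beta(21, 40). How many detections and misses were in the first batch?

Sequential conjugate updates are equivalent to a single update on the pooled data, so total successes = posterior α − prior α and total failures = posterior β − prior β.
Total across both batches: 21−2=19 detections, 40−15=25 misses.
Subtract the second batch: 19−2=17 detections and 25−22=3 misses.

17 detections and 3 misses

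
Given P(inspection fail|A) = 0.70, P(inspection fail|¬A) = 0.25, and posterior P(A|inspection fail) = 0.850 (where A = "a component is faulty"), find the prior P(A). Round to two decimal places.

In odds form, posterior odds = prior odds × likelihood ratio, so prior odds = posterior odds ÷ LR.
Posterior odds = 0.850/(1−0.850) = 5.6667. LR = 0.70/0.25 = 2.8000.
Prior odds = 5.6667/2.8000 = 2.0238, so P(A) = 2.0238/(1+2.0238) ≈ 0.67.

P(A) = 0.67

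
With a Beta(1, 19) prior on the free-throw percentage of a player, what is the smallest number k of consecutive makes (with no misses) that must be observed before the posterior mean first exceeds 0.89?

After k makes and 0 misses the posterior is Beta(1+k, 19), with mean (1+k)/(1+19+k).
Set (1+k)/(20+k) > 0.89 and solve: k > (0.89·20 − 1)/(1 − 0.89) = 152.727.
The smallest integer exceeding 152.727 is 153, and checking k=153: (154)/(173) = 0.8902 > 0.89.

k = 153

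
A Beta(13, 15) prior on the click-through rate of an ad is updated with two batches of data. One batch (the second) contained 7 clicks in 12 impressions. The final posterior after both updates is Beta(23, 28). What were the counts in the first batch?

3 clicks and 8 non-clicks

Because Beta–binomial updating is additive in the counts, the combined data contributed (α_post−α_prior, β_post−β_prior) successes and failures.
Total across both batches: 23−13=10 clicks, 28−15=13 non-clicks.
Subtract the second batch: 10−7=3 clicks and 13−5=8 non-clicks.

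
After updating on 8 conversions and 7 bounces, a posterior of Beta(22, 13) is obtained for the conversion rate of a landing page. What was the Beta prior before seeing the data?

Beta(14, 6)

Under Beta–binomial conjugacy the posterior parameters are (α+s, β+f).
So α = 22 − 8 = 14 and β = 13 − 7 = 6.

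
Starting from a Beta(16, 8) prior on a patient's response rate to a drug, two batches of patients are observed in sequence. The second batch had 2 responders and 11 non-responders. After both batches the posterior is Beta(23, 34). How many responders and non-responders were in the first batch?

5 responders and 15 non-responders

Sequential conjugate updates are equivalent to a single update on the pooled data, so total successes = posterior α − prior α and total failures = posterior β − prior β.
Total across both batches: 23−16=7 responders, 34−8=26 non-responders.
Subtract the second batch: 7−2=5 responders and 26−11=15 non-responders.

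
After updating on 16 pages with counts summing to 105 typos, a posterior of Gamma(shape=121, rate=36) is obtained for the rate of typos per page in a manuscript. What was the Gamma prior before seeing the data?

A Gamma(α, β) prior (rate parametrization) on a Poisson rate with n observations summing to S gives posterior Gamma(α+S, β+n).
So α = 121 − 105 = 16 and β = 36 − 16 = 20.

Gamma(shape=16, rate=20)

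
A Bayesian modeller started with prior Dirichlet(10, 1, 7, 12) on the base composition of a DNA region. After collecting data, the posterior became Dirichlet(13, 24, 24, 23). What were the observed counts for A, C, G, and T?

counts (3, 23, 17, 11)

For a Dirichlet(α) prior with multinomial counts c, the posterior is Dirichlet(α + c) componentwise.
Counts are posterior − prior componentwise: 13−10=3, 24−1=23, 24−7=17, 23−12=11.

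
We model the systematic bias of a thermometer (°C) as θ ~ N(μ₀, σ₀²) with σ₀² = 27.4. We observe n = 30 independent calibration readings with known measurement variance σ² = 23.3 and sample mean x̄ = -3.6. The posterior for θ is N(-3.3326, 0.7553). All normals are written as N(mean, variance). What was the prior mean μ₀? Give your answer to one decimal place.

μ₀ = 6.1

The posterior mean is a precision-weighted average: μ_n = (τ₀μ₀ + τ_data·x̄)/(τ₀+τ_data), with τ₀=1/σ₀² and τ_data=n/σ².
Here τ₀ = 1/27.4 = 0.036496 and τ_data = 30/23.3 = 1.287554, so τ_n = 1.324050.
Rearranging for μ₀: μ₀ = (μ_n·τ_n − τ_data·x̄)/τ₀ = (-3.3326·1.324050 − 1.287554·-3.6) / 0.036496 = 0.222665/0.036496 ≈ 6.1.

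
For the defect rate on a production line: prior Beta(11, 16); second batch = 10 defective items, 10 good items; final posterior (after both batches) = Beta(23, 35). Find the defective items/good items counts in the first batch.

Sequential conjugate updates are equivalent to a single update on the pooled data, so total successes = posterior α − prior α and total failures = posterior β − prior β.
Total across both batches: 23−11=12 defective items, 35−16=19 good items.
Subtract the second batch: 12−10=2 defective items and 19−10=9 good items.

2 defective items and 9 good items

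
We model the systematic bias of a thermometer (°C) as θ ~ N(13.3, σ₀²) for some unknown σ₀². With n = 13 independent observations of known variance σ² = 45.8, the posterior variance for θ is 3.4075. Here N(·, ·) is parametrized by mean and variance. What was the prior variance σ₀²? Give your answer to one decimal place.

σ₀² = 103.9

For the Normal–Normal model with known σ², precisions add: τ_n = τ₀ + n/σ².
So 1/σ₀² = 1/3.4075 − 13/45.8 = 0.293470 − 0.283843 = 0.009627.
Hence σ₀² = 1/0.009627 ≈ 103.9.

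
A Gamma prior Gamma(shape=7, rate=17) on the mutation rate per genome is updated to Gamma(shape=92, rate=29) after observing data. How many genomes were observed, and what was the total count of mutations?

A Gamma(α, β) prior (rate parametrization) on a Poisson rate with n observations summing to S gives posterior Gamma(α+S, β+n).
Matching: Σxᵢ = 92 − 7 = 85 and n = 29 − 17 = 12.

n = 12 genomes with total 85 mutations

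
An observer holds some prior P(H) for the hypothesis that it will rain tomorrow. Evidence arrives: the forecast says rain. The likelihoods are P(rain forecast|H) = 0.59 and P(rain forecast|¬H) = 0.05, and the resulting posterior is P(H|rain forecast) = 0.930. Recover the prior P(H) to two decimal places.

P(H) = 0.53

Bayes' rule in odds form gives O(H|E) = O(H)·[P(E|H)/P(E|¬H)], hence O(H) = O(H|E)/LR.
Posterior odds = 0.930/(1−0.930) = 13.2857. LR = 0.59/0.05 = 11.8000.
Prior odds = 13.2857/11.8000 = 1.1259, so P(H) = 1.1259/(1+1.1259) ≈ 0.53.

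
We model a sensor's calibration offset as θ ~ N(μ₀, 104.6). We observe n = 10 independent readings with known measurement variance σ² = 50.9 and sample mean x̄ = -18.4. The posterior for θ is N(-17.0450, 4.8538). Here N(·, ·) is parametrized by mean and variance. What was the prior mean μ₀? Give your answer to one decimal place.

The posterior mean is a precision-weighted average: μ_n = (τ₀μ₀ + τ_data·x̄)/(τ₀+τ_data), with τ₀=1/σ₀² and τ_data=n/σ².
Here τ₀ = 1/104.6 = 0.009560 and τ_data = 10/50.9 = 0.196464, so τ_n = 0.206024.
Rearranging for μ₀: μ₀ = (μ_n·τ_n − τ_data·x̄)/τ₀ = (-17.0450·0.206024 − 0.196464·-18.4) / 0.009560 = 0.103259/0.009560 ≈ 10.8.

μ₀ = 10.8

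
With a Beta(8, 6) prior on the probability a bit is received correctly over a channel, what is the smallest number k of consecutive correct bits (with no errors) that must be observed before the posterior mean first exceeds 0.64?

After k correct bits and 0 errors the posterior is Beta(8+k, 6), with mean (8+k)/(8+6+k).
Set (8+k)/(14+k) > 0.64 and solve: k > (0.64·14 − 8)/(1 − 0.64) = 2.667.
The smallest integer exceeding 2.667 is 3.

k = 3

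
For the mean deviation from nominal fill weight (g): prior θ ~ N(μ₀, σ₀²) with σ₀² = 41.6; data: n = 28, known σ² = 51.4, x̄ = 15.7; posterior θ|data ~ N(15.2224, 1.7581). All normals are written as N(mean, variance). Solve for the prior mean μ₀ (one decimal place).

With known observation variance, the Normal–Normal posterior has precision τ_n = τ₀ + n/σ² and mean μ_n = (τ₀μ₀ + (n/σ²)x̄)/τ_n.
Here τ₀ = 1/41.6 = 0.024038 and τ_data = 28/51.4 = 0.544747, so τ_n = 0.568785.
Rearranging for μ₀: μ₀ = (μ_n·τ_n − τ_data·x̄)/τ₀ = (15.2224·0.568785 − 0.544747·15.7) / 0.024038 = 0.105745/0.024038 ≈ 4.4.

μ₀ = 4.4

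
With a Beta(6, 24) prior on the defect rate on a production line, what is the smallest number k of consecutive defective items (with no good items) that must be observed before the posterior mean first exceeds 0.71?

After k defective items and 0 good items the posterior is Beta(6+k, 24), with mean (6+k)/(6+24+k).
Set (6+k)/(30+k) > 0.71 and solve: k > (0.71·30 − 6)/(1 − 0.71) = 52.759.
The smallest integer exceeding 52.759 is 53, and checking k=53: (59)/(83) = 0.7108 > 0.71.

k = 53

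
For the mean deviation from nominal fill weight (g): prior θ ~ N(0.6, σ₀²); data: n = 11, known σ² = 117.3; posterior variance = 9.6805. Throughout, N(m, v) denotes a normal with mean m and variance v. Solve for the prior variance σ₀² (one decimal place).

Posterior precision equals prior precision plus data precision: 1/σ_n² = 1/σ₀² + n/σ².
So 1/σ₀² = 1/9.6805 − 11/117.3 = 0.103300 − 0.093777 = 0.009523.
Hence σ₀² = 1/0.009523 ≈ 105.0.

σ₀² = 105.0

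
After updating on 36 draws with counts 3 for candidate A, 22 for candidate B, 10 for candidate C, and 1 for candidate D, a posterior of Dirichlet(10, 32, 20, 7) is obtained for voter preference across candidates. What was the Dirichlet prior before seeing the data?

Dirichlet(7, 10, 10, 6)

For a Dirichlet(α) prior with multinomial counts c, the posterior is Dirichlet(α + c) componentwise.
Subtract each count from the matching posterior parameter: 10−3=7, 32−22=10, 20−10=10, 7−1=6.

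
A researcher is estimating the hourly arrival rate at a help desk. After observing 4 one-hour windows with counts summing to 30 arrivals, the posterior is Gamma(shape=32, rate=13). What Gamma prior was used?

Gamma(shape=2, rate=9)

A Gamma(α, β) prior (rate parametrization) on a Poisson rate with n observations summing to S gives posterior Gamma(α+S, β+n).
So α = 32 − 30 = 2 and β = 13 − 4 = 9.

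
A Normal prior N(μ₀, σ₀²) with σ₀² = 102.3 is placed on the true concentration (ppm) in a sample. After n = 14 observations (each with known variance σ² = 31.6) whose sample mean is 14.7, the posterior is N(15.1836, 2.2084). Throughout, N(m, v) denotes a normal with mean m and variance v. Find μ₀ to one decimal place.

The posterior mean is a precision-weighted average: μ_n = (τ₀μ₀ + τ_data·x̄)/(τ₀+τ_data), with τ₀=1/σ₀² and τ_data=n/σ².
Here τ₀ = 1/102.3 = 0.009775 and τ_data = 14/31.6 = 0.443038, so τ_n = 0.452813.
Rearranging for μ₀: μ₀ = (μ_n·τ_n − τ_data·x̄)/τ₀ = (15.1836·0.452813 − 0.443038·14.7) / 0.009775 = 0.362673/0.009775 ≈ 37.1.

μ₀ = 37.1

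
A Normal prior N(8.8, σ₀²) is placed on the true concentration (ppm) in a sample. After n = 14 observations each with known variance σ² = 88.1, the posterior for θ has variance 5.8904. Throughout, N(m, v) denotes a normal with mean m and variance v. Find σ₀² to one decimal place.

For the Normal–Normal model with known σ², precisions add: τ_n = τ₀ + n/σ².
So 1/σ₀² = 1/5.8904 − 14/88.1 = 0.169768 − 0.158910 = 0.010858.
Hence σ₀² = 1/0.010858 ≈ 92.1.

σ₀² = 92.1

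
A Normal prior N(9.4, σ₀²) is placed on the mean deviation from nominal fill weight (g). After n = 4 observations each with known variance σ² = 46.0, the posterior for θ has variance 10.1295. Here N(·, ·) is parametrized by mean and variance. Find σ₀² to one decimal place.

Posterior precision equals prior precision plus data precision: 1/σ_n² = 1/σ₀² + n/σ².
So 1/σ₀² = 1/10.1295 − 4/46.0 = 0.098722 − 0.086957 = 0.011765.
Hence σ₀² = 1/0.011765 ≈ 85.0.

σ₀² = 85.0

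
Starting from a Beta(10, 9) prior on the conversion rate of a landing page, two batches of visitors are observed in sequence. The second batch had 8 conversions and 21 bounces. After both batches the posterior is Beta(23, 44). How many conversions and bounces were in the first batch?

Because Beta–binomial updating is additive in the counts, the combined data contributed (α_post−α_prior, β_post−β_prior) successes and failures.
Total across both batches: 23−10=13 conversions, 44−9=35 bounces.
Subtract the second batch: 13−8=5 conversions and 35−21=14 bounces.

5 conversions and 14 bounces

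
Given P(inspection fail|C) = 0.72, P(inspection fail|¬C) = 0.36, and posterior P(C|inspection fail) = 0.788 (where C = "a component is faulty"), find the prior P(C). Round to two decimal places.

P(C) = 0.65

Bayes' rule in odds form gives O(C|E) = O(C)·[P(E|C)/P(E|¬C)], hence O(C) = O(C|E)/LR.
Posterior odds = 0.788/(1−0.788) = 3.7170. LR = 0.72/0.36 = 2.0000.
Prior odds = 3.7170/2.0000 = 1.8585, so P(C) = 1.8585/(1+1.8585) ≈ 0.65.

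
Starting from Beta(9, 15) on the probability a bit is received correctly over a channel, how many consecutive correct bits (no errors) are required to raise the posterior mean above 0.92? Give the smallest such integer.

k = 164

After k correct bits and 0 errors the posterior is Beta(9+k, 15), with mean (9+k)/(9+15+k).
Set (9+k)/(24+k) > 0.92 and solve: k > (0.92·24 − 9)/(1 − 0.92) = 163.500.
The smallest integer exceeding 163.500 is 164, and checking k=164: (173)/(188) = 0.9202 > 0.92.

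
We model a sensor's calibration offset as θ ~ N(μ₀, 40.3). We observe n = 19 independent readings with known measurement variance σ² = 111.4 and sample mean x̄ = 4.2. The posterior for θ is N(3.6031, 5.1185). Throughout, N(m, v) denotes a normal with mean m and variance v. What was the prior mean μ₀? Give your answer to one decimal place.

μ₀ = -0.5

The posterior mean is a precision-weighted average: μ_n = (τ₀μ₀ + τ_data·x̄)/(τ₀+τ_data), with τ₀=1/σ₀² and τ_data=n/σ².
Here τ₀ = 1/40.3 = 0.024814 and τ_data = 19/111.4 = 0.170557, so τ_n = 0.195371.
Rearranging for μ₀: μ₀ = (μ_n·τ_n − τ_data·x̄)/τ₀ = (3.6031·0.195371 − 0.170557·4.2) / 0.024814 = -0.012398/0.024814 ≈ -0.5.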